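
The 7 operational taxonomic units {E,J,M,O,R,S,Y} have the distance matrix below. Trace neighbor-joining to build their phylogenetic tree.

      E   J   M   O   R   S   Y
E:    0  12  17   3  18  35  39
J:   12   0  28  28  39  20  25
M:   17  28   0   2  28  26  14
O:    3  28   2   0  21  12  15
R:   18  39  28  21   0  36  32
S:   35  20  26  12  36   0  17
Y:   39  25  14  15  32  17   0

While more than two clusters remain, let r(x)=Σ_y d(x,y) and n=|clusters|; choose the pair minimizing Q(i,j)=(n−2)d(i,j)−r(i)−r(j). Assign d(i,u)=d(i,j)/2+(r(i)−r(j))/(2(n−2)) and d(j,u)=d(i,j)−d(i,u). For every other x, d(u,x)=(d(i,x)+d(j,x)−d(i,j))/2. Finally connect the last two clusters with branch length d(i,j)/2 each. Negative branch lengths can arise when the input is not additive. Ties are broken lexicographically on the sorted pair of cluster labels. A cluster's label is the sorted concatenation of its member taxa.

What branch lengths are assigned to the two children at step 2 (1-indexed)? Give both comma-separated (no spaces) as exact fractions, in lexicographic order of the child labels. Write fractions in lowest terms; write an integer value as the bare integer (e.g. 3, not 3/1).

153/16,119/16

iteration 1: select E,J (d=12, Q=-216); attach at lengths (16/5, 44/5); label the merged cluster EJ
  updated: d(EJ,M)=33/2, d(EJ,O)=19/2, d(EJ,R)=45/2, d(EJ,S)=43/2, d(EJ,Y)=26
iteration 2: select S,Y (d=17, Q=-297/2); attach at lengths (153/16, 119/16); label the merged cluster SY
  updated: d(EJ,SY)=61/4, d(M,SY)=23/2, d(O,SY)=5, d(R,SY)=51/2
iteration 3: select EJ,R (d=45/2, Q=-373/4); attach at lengths (137/24, 403/24); label the merged cluster EJR
  updated: d(EJR,M)=11, d(EJR,O)=4, d(EJR,SY)=73/8
iteration 4: select EJR,SY (d=73/8, Q=-63/2); attach at lengths (67/16, 79/16); label the merged cluster EJRSY
  updated: d(EJRSY,M)=107/16, d(EJRSY,O)=-1/16
iteration 5: select EJRSY,M (d=107/16, Q=-69/8); attach at lengths (37/16, 35/8); label the merged cluster EJMRSY
  updated: d(EJMRSY,O)=-19/8
iteration 6: select EJMRSY,O (d=-19/8); attach at lengths (-19/16, -19/16); label the merged cluster EJMORSY
final tree: (((((E:16/5,J:44/5):137/24,R:403/24):67/16,(S:153/16,Y:119/16):79/16):37/16,M:35/8):-19/16,O:-19/16)
total length: 1039/16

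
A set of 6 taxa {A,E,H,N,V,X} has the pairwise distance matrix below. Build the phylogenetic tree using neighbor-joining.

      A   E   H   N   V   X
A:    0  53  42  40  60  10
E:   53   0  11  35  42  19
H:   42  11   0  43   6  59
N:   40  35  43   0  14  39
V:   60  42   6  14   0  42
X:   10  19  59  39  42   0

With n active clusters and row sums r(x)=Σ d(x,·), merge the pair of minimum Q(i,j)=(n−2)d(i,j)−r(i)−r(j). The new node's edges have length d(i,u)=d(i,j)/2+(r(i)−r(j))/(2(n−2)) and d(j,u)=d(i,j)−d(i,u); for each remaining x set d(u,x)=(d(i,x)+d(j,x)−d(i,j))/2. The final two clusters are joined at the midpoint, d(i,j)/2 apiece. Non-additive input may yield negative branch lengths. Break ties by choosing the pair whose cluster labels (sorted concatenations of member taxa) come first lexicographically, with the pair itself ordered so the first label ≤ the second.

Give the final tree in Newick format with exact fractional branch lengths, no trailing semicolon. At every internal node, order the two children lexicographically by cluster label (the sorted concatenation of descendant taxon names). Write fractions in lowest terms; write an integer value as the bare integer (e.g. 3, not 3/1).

((((A:19/2,X:1/2):323/16,E:173/16):91/16,(H:31/12,V:41/12):191/16):217/32,N:217/32)

iteration 1: select A,X (d=10, Q=-334); attach at lengths (19/2, 1/2); label the merged cluster AX
  updated: d(AX,E)=31, d(AX,H)=91/2, d(AX,N)=69/2, d(AX,V)=46
iteration 2: select H,V (d=6, Q=-391/2); attach at lengths (31/12, 41/12); label the merged cluster HV
  updated: d(AX,HV)=171/4, d(E,HV)=47/2, d(HV,N)=51/2
iteration 3: select AX,E (d=31, Q=-543/4); attach at lengths (323/16, 173/16); label the merged cluster AEX
  updated: d(AEX,HV)=141/8, d(AEX,N)=77/4
iteration 4: select AEX,HV (d=141/8, Q=-499/8); attach at lengths (91/16, 191/16); label the merged cluster AEHVX
  updated: d(AEHVX,N)=217/16
iteration 5: select AEHVX,N (d=217/16); attach at lengths (217/32, 217/32); label the merged cluster AEHNVX
final tree: ((((A:19/2,X:1/2):323/16,E:173/16):91/16,(H:31/12,V:41/12):191/16):217/32,N:217/32)
total length: 1251/16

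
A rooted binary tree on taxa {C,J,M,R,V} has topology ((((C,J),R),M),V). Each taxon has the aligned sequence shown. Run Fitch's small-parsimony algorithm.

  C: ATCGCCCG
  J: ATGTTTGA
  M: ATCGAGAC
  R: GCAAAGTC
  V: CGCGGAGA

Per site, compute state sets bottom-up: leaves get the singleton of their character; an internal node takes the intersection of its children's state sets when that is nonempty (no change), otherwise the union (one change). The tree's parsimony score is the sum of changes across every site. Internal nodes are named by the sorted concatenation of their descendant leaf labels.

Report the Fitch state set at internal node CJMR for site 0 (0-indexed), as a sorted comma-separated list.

[col 0] CJ: children C:{A}, J:{A} ∩→ {A}; cost 0
[col 0] CJR: children CJ:{A}, R:{G} ∪→ {A,G}; cost 1
[col 0] CJMR: children CJR:{A,G}, M:{A} ∩→ {A}; cost 0
[col 0] CJMRV: children CJMR:{A}, V:{C} ∪→ {A,C}; cost 1
[col 1] CJ: children C:{T}, J:{T} ∩→ {T}; cost 0
[col 1] CJR: children CJ:{T}, R:{C} ∪→ {C,T}; cost 1
[col 1] CJMR: children CJR:{C,T}, M:{T} ∩→ {T}; cost 0
[col 1] CJMRV: children CJMR:{T}, V:{G} ∪→ {G,T}; cost 1
[col 2] CJ: children C:{C}, J:{G} ∪→ {C,G}; cost 1
[col 2] CJR: children CJ:{C,G}, R:{A} ∪→ {A,C,G}; cost 1
[col 2] CJMR: children CJR:{A,C,G}, M:{C} ∩→ {C}; cost 0
[col 2] CJMRV: children CJMR:{C}, V:{C} ∩→ {C}; cost 0
[col 3] CJ: children C:{G}, J:{T} ∪→ {G,T}; cost 1
[col 3] CJR: children CJ:{G,T}, R:{A} ∪→ {A,G,T}; cost 1
[col 3] CJMR: children CJR:{A,G,T}, M:{G} ∩→ {G}; cost 0
[col 3] CJMRV: children CJMR:{G}, V:{G} ∩→ {G}; cost 0
[col 4] CJ: children C:{C}, J:{T} ∪→ {C,T}; cost 1
[col 4] CJR: children CJ:{C,T}, R:{A} ∪→ {A,C,T}; cost 1
[col 4] CJMR: children CJR:{A,C,T}, M:{A} ∩→ {A}; cost 0
[col 4] CJMRV: children CJMR:{A}, V:{G} ∪→ {A,G}; cost 1
[col 5] CJ: children C:{C}, J:{T} ∪→ {C,T}; cost 1
[col 5] CJR: children CJ:{C,T}, R:{G} ∪→ {C,G,T}; cost 1
[col 5] CJMR: children CJR:{C,G,T}, M:{G} ∩→ {G}; cost 0
[col 5] CJMRV: children CJMR:{G}, V:{A} ∪→ {A,G}; cost 1
[col 6] CJ: children C:{C}, J:{G} ∪→ {C,G}; cost 1
[col 6] CJR: children CJ:{C,G}, R:{T} ∪→ {C,G,T}; cost 1
[col 6] CJMR: children CJR:{C,G,T}, M:{A} ∪→ {A,C,G,T}; cost 1
[col 6] CJMRV: children CJMR:{A,C,G,T}, V:{G} ∩→ {G}; cost 0
[col 7] CJ: children C:{G}, J:{A} ∪→ {A,G}; cost 1
[col 7] CJR: children CJ:{A,G}, R:{C} ∪→ {A,C,G}; cost 1
[col 7] CJMR: children CJR:{A,C,G}, M:{C} ∩→ {C}; cost 0
[col 7] CJMRV: children CJMR:{C}, V:{A} ∪→ {A,C}; cost 1
per-site changes: [2, 2, 2, 2, 3, 3, 3, 3]; total = 20

A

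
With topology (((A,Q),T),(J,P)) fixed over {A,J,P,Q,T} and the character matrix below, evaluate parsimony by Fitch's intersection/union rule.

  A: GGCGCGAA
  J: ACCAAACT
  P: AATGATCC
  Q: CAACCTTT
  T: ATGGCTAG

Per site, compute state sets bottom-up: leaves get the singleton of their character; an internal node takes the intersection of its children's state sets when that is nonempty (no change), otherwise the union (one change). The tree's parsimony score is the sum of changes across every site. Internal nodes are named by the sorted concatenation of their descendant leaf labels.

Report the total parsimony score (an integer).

18

site 0, node AQ: A={G} ∪ Q={C} → {C,G} (+1)
site 0, node AQT: AQ={C,G} ∪ T={A} → {A,C,G} (+1)
site 0, node JP: J={A} ∩ P={A} → {A} (+0)
site 0, node AJPQT: AQT={A,C,G} ∩ JP={A} → {A} (+0)
site 1, node AQ: A={G} ∪ Q={A} → {A,G} (+1)
site 1, node AQT: AQ={A,G} ∪ T={T} → {A,G,T} (+1)
site 1, node JP: J={C} ∪ P={A} → {A,C} (+1)
site 1, node AJPQT: AQT={A,G,T} ∩ JP={A,C} → {A} (+0)
site 2, node AQ: A={C} ∪ Q={A} → {A,C} (+1)
site 2, node AQT: AQ={A,C} ∪ T={G} → {A,C,G} (+1)
site 2, node JP: J={C} ∪ P={T} → {C,T} (+1)
site 2, node AJPQT: AQT={A,C,G} ∩ JP={C,T} → {C} (+0)
site 3, node AQ: A={G} ∪ Q={C} → {C,G} (+1)
site 3, node AQT: AQ={C,G} ∩ T={G} → {G} (+0)
site 3, node JP: J={A} ∪ P={G} → {A,G} (+1)
site 3, node AJPQT: AQT={G} ∩ JP={A,G} → {G} (+0)
site 4, node AQ: A={C} ∩ Q={C} → {C} (+0)
site 4, node AQT: AQ={C} ∩ T={C} → {C} (+0)
site 4, node JP: J={A} ∩ P={A} → {A} (+0)
site 4, node AJPQT: AQT={C} ∪ JP={A} → {A,C} (+1)
site 5, node AQ: A={G} ∪ Q={T} → {G,T} (+1)
site 5, node AQT: AQ={G,T} ∩ T={T} → {T} (+0)
site 5, node JP: J={A} ∪ P={T} → {A,T} (+1)
site 5, node AJPQT: AQT={T} ∩ JP={A,T} → {T} (+0)
site 6, node AQ: A={A} ∪ Q={T} → {A,T} (+1)
site 6, node AQT: AQ={A,T} ∩ T={A} → {A} (+0)
site 6, node JP: J={C} ∩ P={C} → {C} (+0)
site 6, node AJPQT: AQT={A} ∪ JP={C} → {A,C} (+1)
site 7, node AQ: A={A} ∪ Q={T} → {A,T} (+1)
site 7, node AQT: AQ={A,T} ∪ T={G} → {A,G,T} (+1)
site 7, node JP: J={T} ∪ P={C} → {C,T} (+1)
site 7, node AJPQT: AQT={A,G,T} ∩ JP={C,T} → {T} (+0)
per-site changes: [2, 3, 3, 2, 1, 2, 2, 3]; total = 18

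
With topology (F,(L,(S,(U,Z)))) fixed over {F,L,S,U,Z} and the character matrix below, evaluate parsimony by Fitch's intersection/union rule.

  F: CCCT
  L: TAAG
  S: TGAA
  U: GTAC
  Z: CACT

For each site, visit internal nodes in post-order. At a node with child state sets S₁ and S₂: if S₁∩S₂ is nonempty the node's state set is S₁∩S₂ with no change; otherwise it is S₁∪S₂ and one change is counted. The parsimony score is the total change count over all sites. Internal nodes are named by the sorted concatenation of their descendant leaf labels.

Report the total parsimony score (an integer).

[col 0] UZ: children U:{G}, Z:{C} ∪→ {C,G}; cost 1
[col 0] SUZ: children S:{T}, UZ:{C,G} ∪→ {C,G,T}; cost 1
[col 0] LSUZ: children L:{T}, SUZ:{C,G,T} ∩→ {T}; cost 0
[col 0] FLSUZ: children F:{C}, LSUZ:{T} ∪→ {C,T}; cost 1
[col 1] UZ: children U:{T}, Z:{A} ∪→ {A,T}; cost 1
[col 1] SUZ: children S:{G}, UZ:{A,T} ∪→ {A,G,T}; cost 1
[col 1] LSUZ: children L:{A}, SUZ:{A,G,T} ∩→ {A}; cost 0
[col 1] FLSUZ: children F:{C}, LSUZ:{A} ∪→ {A,C}; cost 1
[col 2] UZ: children U:{A}, Z:{C} ∪→ {A,C}; cost 1
[col 2] SUZ: children S:{A}, UZ:{A,C} ∩→ {A}; cost 0
[col 2] LSUZ: children L:{A}, SUZ:{A} ∩→ {A}; cost 0
[col 2] FLSUZ: children F:{C}, LSUZ:{A} ∪→ {A,C}; cost 1
[col 3] UZ: children U:{C}, Z:{T} ∪→ {C,T}; cost 1
[col 3] SUZ: children S:{A}, UZ:{C,T} ∪→ {A,C,T}; cost 1
[col 3] LSUZ: children L:{G}, SUZ:{A,C,T} ∪→ {A,C,G,T}; cost 1
[col 3] FLSUZ: children F:{T}, LSUZ:{A,C,G,T} ∩→ {T}; cost 0
per-site changes: [3, 3, 2, 3]; total = 11

11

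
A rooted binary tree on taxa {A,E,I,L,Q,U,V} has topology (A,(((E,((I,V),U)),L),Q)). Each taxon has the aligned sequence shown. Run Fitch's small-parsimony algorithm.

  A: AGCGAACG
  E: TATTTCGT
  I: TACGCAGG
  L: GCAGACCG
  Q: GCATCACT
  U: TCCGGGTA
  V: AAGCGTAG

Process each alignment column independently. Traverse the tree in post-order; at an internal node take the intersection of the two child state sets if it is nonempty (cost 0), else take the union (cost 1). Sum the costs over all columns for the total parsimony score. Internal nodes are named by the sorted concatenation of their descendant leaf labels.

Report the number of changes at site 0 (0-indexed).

3

[col 0] IV: children I:{T}, V:{A} ∪→ {A,T}; cost 1
[col 0] IUV: children IV:{A,T}, U:{T} ∩→ {T}; cost 0
[col 0] EIUV: children E:{T}, IUV:{T} ∩→ {T}; cost 0
[col 0] EILUV: children EIUV:{T}, L:{G} ∪→ {G,T}; cost 1
[col 0] EILQUV: children EILUV:{G,T}, Q:{G} ∩→ {G}; cost 0
[col 0] AEILQUV: children A:{A}, EILQUV:{G} ∪→ {A,G}; cost 1
[col 1] IV: children I:{A}, V:{A} ∩→ {A}; cost 0
[col 1] IUV: children IV:{A}, U:{C} ∪→ {A,C}; cost 1
[col 1] EIUV: children E:{A}, IUV:{A,C} ∩→ {A}; cost 0
[col 1] EILUV: children EIUV:{A}, L:{C} ∪→ {A,C}; cost 1
[col 1] EILQUV: children EILUV:{A,C}, Q:{C} ∩→ {C}; cost 0
[col 1] AEILQUV: children A:{G}, EILQUV:{C} ∪→ {C,G}; cost 1
[col 2] IV: children I:{C}, V:{G} ∪→ {C,G}; cost 1
[col 2] IUV: children IV:{C,G}, U:{C} ∩→ {C}; cost 0
[col 2] EIUV: children E:{T}, IUV:{C} ∪→ {C,T}; cost 1
[col 2] EILUV: children EIUV:{C,T}, L:{A} ∪→ {A,C,T}; cost 1
[col 2] EILQUV: children EILUV:{A,C,T}, Q:{A} ∩→ {A}; cost 0
[col 2] AEILQUV: children A:{C}, EILQUV:{A} ∪→ {A,C}; cost 1
[col 3] IV: children I:{G}, V:{C} ∪→ {C,G}; cost 1
[col 3] IUV: children IV:{C,G}, U:{G} ∩→ {G}; cost 0
[col 3] EIUV: children E:{T}, IUV:{G} ∪→ {G,T}; cost 1
[col 3] EILUV: children EIUV:{G,T}, L:{G} ∩→ {G}; cost 0
[col 3] EILQUV: children EILUV:{G}, Q:{T} ∪→ {G,T}; cost 1
[col 3] AEILQUV: children A:{G}, EILQUV:{G,T} ∩→ {G}; cost 0
[col 4] IV: children I:{C}, V:{G} ∪→ {C,G}; cost 1
[col 4] IUV: children IV:{C,G}, U:{G} ∩→ {G}; cost 0
[col 4] EIUV: children E:{T}, IUV:{G} ∪→ {G,T}; cost 1
[col 4] EILUV: children EIUV:{G,T}, L:{A} ∪→ {A,G,T}; cost 1
[col 4] EILQUV: children EILUV:{A,G,T}, Q:{C} ∪→ {A,C,G,T}; cost 1
[col 4] AEILQUV: children A:{A}, EILQUV:{A,C,G,T} ∩→ {A}; cost 0
[col 5] IV: children I:{A}, V:{T} ∪→ {A,T}; cost 1
[col 5] IUV: children IV:{A,T}, U:{G} ∪→ {A,G,T}; cost 1
[col 5] EIUV: children E:{C}, IUV:{A,G,T} ∪→ {A,C,G,T}; cost 1
[col 5] EILUV: children EIUV:{A,C,G,T}, L:{C} ∩→ {C}; cost 0
[col 5] EILQUV: children EILUV:{C}, Q:{A} ∪→ {A,C}; cost 1
[col 5] AEILQUV: children A:{A}, EILQUV:{A,C} ∩→ {A}; cost 0
[col 6] IV: children I:{G}, V:{A} ∪→ {A,G}; cost 1
[col 6] IUV: children IV:{A,G}, U:{T} ∪→ {A,G,T}; cost 1
[col 6] EIUV: children E:{G}, IUV:{A,G,T} ∩→ {G}; cost 0
[col 6] EILUV: children EIUV:{G}, L:{C} ∪→ {C,G}; cost 1
[col 6] EILQUV: children EILUV:{C,G}, Q:{C} ∩→ {C}; cost 0
[col 6] AEILQUV: children A:{C}, EILQUV:{C} ∩→ {C}; cost 0
[col 7] IV: children I:{G}, V:{G} ∩→ {G}; cost 0
[col 7] IUV: children IV:{G}, U:{A} ∪→ {A,G}; cost 1
[col 7] EIUV: children E:{T}, IUV:{A,G} ∪→ {A,G,T}; cost 1
[col 7] EILUV: children EIUV:{A,G,T}, L:{G} ∩→ {G}; cost 0
[col 7] EILQUV: children EILUV:{G}, Q:{T} ∪→ {G,T}; cost 1
[col 7] AEILQUV: children A:{G}, EILQUV:{G,T} ∩→ {G}; cost 0
per-site changes: [3, 3, 4, 3, 4, 4, 3, 3]; total = 27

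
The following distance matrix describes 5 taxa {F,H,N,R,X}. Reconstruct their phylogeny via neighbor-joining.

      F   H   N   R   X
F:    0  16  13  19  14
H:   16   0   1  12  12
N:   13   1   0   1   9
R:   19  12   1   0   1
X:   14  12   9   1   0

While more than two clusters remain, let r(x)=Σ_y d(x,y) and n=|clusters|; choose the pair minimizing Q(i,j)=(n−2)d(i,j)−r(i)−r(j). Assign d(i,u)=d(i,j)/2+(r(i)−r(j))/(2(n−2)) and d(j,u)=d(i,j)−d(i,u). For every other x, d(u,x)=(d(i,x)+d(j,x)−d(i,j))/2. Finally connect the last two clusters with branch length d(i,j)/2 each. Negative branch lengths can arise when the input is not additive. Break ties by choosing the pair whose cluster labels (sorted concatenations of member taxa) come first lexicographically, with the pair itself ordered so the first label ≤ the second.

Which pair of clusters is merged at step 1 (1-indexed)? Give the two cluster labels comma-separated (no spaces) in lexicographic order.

R,X

iteration 1: select R,X (d=1, Q=-66); attach at lengths (0, 1); label the merged cluster RX
  updated: d(F,RX)=16, d(H,RX)=23/2, d(N,RX)=9/2
iteration 2: select F,RX (d=16, Q=-45); attach at lengths (45/4, 19/4); label the merged cluster FRX
  updated: d(FRX,H)=23/4, d(FRX,N)=3/4
iteration 3: select FRX,H (d=23/4, Q=-15/2); attach at lengths (11/4, 3); label the merged cluster FHRX
  updated: d(FHRX,N)=-2
iteration 4: select FHRX,N (d=-2); attach at lengths (-1, -1); label the merged cluster FHNRX
final tree: (((F:45/4,(R:0,X:1):19/4):11/4,H:3):-1,N:-1)
total length: 83/4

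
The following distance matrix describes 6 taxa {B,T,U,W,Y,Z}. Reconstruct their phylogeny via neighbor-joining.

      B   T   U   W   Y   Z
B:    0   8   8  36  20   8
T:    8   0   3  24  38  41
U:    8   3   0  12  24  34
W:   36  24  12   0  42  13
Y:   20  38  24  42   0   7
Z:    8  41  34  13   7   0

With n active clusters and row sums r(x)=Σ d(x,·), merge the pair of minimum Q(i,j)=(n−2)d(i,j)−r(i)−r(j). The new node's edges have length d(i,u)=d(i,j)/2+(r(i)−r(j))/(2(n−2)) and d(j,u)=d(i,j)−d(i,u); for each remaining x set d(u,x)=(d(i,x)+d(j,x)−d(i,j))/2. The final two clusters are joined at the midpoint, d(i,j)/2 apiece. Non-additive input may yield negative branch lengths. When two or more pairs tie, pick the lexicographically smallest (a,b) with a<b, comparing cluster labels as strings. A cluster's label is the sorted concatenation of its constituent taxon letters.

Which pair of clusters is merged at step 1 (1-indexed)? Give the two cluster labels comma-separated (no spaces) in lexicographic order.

Y,Z

1. join Y+Z (d=7, Q=-206) ⇒ YZ; edges |Y|=7, |Z|=0
  updated: d(B,YZ)=21/2, d(T,YZ)=36, d(U,YZ)=51/2, d(W,YZ)=24
2. join B+YZ (d=21/2, Q=-127) ⇒ BYZ; edges |B|=-1/3, |YZ|=65/6
  updated: d(BYZ,T)=67/4, d(BYZ,U)=23/2, d(BYZ,W)=99/4
3. join BYZ+W (d=99/4, Q=-257/4) ⇒ BWYZ; edges |BYZ|=167/16, |W|=229/16
  updated: d(BWYZ,T)=8, d(BWYZ,U)=-5/8
4. join BWYZ+T (d=8, Q=-83/8) ⇒ BTWYZ; edges |BWYZ|=35/16, |T|=93/16
  updated: d(BTWYZ,U)=-45/16
5. join BTWYZ+U (d=-45/16) ⇒ BTUWYZ; edges |BTWYZ|=-45/32, |U|=-45/32
final tree: ((((B:-1/3,(Y:7,Z:0):65/6):167/16,W:229/16):35/16,T:93/16):-45/32,U:-45/32)
total length: 759/16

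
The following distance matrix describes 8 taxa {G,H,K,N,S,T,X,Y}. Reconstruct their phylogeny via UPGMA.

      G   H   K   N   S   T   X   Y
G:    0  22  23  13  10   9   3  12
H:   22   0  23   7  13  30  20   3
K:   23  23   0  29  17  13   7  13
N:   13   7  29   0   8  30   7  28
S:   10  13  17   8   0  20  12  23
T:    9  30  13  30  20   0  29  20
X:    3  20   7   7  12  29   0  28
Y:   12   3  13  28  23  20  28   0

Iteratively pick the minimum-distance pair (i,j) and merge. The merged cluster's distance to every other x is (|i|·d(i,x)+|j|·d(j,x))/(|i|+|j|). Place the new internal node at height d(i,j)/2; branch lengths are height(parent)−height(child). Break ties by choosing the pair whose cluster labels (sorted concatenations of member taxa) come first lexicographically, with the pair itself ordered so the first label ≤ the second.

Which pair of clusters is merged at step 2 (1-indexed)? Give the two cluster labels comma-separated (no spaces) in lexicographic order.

step 1: merge (G,X) at d=3; branch lengths G→3/2, X→3/2; new cluster GX
  updated: d(GX,H)=21, d(GX,K)=15, d(GX,N)=10, d(GX,S)=11, d(GX,T)=19, d(GX,Y)=20
step 2: merge (H,Y) at d=3; branch lengths H→3/2, Y→3/2; new cluster HY
  updated: d(GX,HY)=41/2, d(HY,K)=18, d(HY,N)=35/2, d(HY,S)=18, d(HY,T)=25
step 3: merge (N,S) at d=8; branch lengths N→4, S→4; new cluster NS
  updated: d(GX,NS)=21/2, d(HY,NS)=71/4, d(K,NS)=23, d(NS,T)=25
step 4: merge (GX,NS) at d=21/2; branch lengths GX→15/4, NS→5/4; new cluster GNSX
  updated: d(GNSX,HY)=153/8, d(GNSX,K)=19, d(GNSX,T)=22
step 5: merge (K,T) at d=13; branch lengths K→13/2, T→13/2; new cluster KT
  updated: d(GNSX,KT)=41/2, d(HY,KT)=43/2
step 6: merge (GNSX,HY) at d=153/8; branch lengths GNSX→69/16, HY→129/16; new cluster GHNSXY
  updated: d(GHNSXY,KT)=125/6
step 7: merge (GHNSXY,KT) at d=125/6; branch lengths GHNSXY→41/48, KT→47/12; new cluster GHKNSTXY
final tree: ((((G:3/2,X:3/2):15/4,(N:4,S:4):5/4):69/16,(H:3/2,Y:3/2):129/16):41/48,(K:13/2,T:13/2):47/12)
total length: 2359/48

H,Y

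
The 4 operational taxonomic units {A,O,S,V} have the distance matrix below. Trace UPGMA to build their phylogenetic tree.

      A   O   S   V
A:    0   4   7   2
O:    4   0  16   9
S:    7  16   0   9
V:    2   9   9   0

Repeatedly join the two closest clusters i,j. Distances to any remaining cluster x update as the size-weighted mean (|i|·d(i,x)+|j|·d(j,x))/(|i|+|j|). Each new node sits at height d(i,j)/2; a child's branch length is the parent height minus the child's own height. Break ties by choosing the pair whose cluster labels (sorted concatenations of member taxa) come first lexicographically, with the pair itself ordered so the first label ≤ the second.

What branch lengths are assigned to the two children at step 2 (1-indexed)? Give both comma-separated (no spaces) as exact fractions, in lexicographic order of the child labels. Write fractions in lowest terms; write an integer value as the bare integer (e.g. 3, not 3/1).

step 1: merge (A,V) at d=2; branch lengths A→1, V→1; new cluster AV
  updated: d(AV,O)=13/2, d(AV,S)=8
step 2: merge (AV,O) at d=13/2; branch lengths AV→9/4, O→13/4; new cluster AOV
  updated: d(AOV,S)=32/3
step 3: merge (AOV,S) at d=32/3; branch lengths AOV→25/12, S→16/3; new cluster AOSV
final tree: (((A:1,V:1):9/4,O:13/4):25/12,S:16/3)
total length: 179/12

9/4,13/4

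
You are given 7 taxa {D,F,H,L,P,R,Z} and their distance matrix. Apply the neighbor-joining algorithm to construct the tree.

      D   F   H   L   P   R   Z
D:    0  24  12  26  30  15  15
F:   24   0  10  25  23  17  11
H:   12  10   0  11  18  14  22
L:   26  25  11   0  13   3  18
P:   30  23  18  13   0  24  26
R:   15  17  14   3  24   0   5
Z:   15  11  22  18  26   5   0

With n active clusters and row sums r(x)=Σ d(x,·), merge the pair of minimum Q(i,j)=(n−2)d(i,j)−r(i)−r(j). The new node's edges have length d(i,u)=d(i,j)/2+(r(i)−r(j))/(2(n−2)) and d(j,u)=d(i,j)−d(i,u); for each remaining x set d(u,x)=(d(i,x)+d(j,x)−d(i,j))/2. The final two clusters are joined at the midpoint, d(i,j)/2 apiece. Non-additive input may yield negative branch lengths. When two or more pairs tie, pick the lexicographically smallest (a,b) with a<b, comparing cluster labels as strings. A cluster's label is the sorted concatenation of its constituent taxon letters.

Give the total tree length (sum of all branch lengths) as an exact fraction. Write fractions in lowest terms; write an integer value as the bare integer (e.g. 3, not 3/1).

817/16

1. join L+P (d=13, Q=-165) ⇒ LP; edges |L|=27/10, |P|=103/10
  updated: d(D,LP)=43/2, d(F,LP)=35/2, d(H,LP)=8, d(LP,R)=7, d(LP,Z)=31/2
2. join R+Z (d=5, Q=-213/2) ⇒ RZ; edges |R|=19/16, |Z|=61/16
  updated: d(D,RZ)=25/2, d(F,RZ)=23/2, d(H,RZ)=31/2, d(LP,RZ)=35/4
3. join D+RZ (d=25/2, Q=-323/4) ⇒ DRZ; edges |D|=79/8, |RZ|=21/8
  updated: d(DRZ,F)=23/2, d(DRZ,H)=15/2, d(DRZ,LP)=71/8
4. join DRZ+LP (d=71/8, Q=-89/2) ⇒ DLPRZ; edges |DRZ|=45/16, |LP|=97/16
  updated: d(DLPRZ,F)=161/16, d(DLPRZ,H)=53/16
5. join DLPRZ+F (d=161/16, Q=-187/8) ⇒ DFLPRZ; edges |DLPRZ|=27/16, |F|=67/8
  updated: d(DFLPRZ,H)=13/8
6. join DFLPRZ+H (d=13/8) ⇒ DFHLPRZ; edges |DFLPRZ|=13/16, |H|=13/16
final tree: ((((D:79/8,(R:19/16,Z:61/16):21/8):45/16,(L:27/10,P:103/10):97/16):27/16,F:67/8):13/16,H:13/16)
total length: 817/16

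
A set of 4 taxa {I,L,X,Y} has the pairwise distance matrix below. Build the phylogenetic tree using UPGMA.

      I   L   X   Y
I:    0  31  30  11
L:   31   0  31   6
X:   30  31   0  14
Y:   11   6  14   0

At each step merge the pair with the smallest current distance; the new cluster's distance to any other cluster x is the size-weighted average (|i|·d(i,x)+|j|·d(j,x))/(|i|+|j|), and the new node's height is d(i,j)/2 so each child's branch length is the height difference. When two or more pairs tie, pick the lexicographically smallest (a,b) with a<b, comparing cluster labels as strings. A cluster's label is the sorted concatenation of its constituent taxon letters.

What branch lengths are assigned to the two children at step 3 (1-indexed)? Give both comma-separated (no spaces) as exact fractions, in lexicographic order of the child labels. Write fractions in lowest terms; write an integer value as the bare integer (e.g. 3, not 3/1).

1. join L+Y (d=6) ⇒ LY; edges |L|=3, |Y|=3
  updated: d(I,LY)=21, d(LY,X)=45/2
2. join I+LY (d=21) ⇒ ILY; edges |I|=21/2, |LY|=15/2
  updated: d(ILY,X)=25
3. join ILY+X (d=25) ⇒ ILXY; edges |ILY|=2, |X|=25/2
final tree: ((I:21/2,(L:3,Y:3):15/2):2,X:25/2)
total length: 77/2

2,25/2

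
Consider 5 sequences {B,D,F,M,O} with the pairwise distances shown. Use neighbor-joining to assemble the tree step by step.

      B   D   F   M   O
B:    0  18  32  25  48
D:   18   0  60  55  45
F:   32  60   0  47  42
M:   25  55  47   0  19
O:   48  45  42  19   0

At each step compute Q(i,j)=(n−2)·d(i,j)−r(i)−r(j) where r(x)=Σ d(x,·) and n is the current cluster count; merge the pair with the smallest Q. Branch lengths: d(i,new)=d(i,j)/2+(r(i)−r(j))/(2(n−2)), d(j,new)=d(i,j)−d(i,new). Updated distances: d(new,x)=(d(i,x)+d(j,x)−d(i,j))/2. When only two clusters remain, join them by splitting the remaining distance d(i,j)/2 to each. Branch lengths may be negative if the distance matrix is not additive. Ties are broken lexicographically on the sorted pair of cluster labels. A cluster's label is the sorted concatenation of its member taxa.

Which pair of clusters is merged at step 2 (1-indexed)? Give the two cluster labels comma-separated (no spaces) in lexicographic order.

1. join B+D (d=18, Q=-247) ⇒ BD; edges |B|=-1/6, |D|=109/6
  updated: d(BD,F)=37, d(BD,M)=31, d(BD,O)=75/2
2. join BD+F (d=37, Q=-315/2) ⇒ BDF; edges |BD|=107/8, |F|=189/8
  updated: d(BDF,M)=41/2, d(BDF,O)=85/4
3. join BDF+M (d=41/2, Q=-243/4) ⇒ BDFM; edges |BDF|=91/8, |M|=73/8
  updated: d(BDFM,O)=79/8
4. join BDFM+O (d=79/8) ⇒ BDFMO; edges |BDFM|=79/16, |O|=79/16
final tree: ((((B:-1/6,D:109/6):107/8,F:189/8):91/8,M:73/8):79/16,O:79/16)
total length: 683/8

BD,F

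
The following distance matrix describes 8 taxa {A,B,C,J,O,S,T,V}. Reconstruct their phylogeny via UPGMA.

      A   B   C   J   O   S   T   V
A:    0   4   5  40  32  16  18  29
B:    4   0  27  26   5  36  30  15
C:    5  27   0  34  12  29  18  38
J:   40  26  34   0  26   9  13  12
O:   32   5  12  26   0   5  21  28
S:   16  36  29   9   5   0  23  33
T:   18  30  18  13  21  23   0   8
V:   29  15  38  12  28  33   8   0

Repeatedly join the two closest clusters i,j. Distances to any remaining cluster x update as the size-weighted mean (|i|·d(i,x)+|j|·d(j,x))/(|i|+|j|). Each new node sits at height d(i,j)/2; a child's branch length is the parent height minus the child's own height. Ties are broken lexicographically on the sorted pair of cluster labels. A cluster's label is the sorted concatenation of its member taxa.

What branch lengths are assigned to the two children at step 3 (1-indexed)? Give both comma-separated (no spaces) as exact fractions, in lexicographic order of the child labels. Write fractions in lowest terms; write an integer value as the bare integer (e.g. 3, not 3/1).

step 1: merge (A,B) at d=4; branch lengths A→2, B→2; new cluster AB
  updated: d(AB,C)=16, d(AB,J)=33, d(AB,O)=37/2, d(AB,S)=26, d(AB,T)=24, d(AB,V)=22
step 2: merge (O,S) at d=5; branch lengths O→5/2, S→5/2; new cluster OS
  updated: d(AB,OS)=89/4, d(C,OS)=41/2, d(J,OS)=35/2, d(OS,T)=22, d(OS,V)=61/2
step 3: merge (T,V) at d=8; branch lengths T→4, V→4; new cluster TV
  updated: d(AB,TV)=23, d(C,TV)=28, d(J,TV)=25/2, d(OS,TV)=105/4
step 4: merge (J,TV) at d=25/2; branch lengths J→25/4, TV→9/4; new cluster JTV
  updated: d(AB,JTV)=79/3, d(C,JTV)=30, d(JTV,OS)=70/3
step 5: merge (AB,C) at d=16; branch lengths AB→6, C→8; new cluster ABC
  updated: d(ABC,JTV)=248/9, d(ABC,OS)=65/3
step 6: merge (ABC,OS) at d=65/3; branch lengths ABC→17/6, OS→25/3; new cluster ABCOS
  updated: d(ABCOS,JTV)=388/15
step 7: merge (ABCOS,JTV) at d=388/15; branch lengths ABCOS→21/10, JTV→401/60; new cluster ABCJOSTV
final tree: ((((A:2,B:2):6,C:8):17/6,(O:5/2,S:5/2):25/3):21/10,(J:25/4,(T:4,V:4):9/4):401/60)
total length: 1189/20

4,4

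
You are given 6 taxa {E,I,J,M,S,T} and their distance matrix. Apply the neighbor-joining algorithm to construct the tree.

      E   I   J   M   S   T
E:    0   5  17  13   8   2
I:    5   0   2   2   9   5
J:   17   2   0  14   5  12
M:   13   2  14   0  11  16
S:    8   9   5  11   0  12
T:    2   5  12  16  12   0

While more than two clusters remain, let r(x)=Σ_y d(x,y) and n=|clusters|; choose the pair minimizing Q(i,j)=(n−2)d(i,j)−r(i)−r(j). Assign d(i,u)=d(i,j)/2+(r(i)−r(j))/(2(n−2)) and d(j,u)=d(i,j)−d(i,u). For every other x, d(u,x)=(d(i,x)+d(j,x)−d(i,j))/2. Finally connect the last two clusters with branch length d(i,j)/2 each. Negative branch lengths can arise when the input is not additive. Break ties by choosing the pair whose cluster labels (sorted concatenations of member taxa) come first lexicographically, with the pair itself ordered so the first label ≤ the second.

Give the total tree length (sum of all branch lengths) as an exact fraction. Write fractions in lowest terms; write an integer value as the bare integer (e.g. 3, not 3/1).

iteration 1: select E,T (d=2, Q=-84); attach at lengths (3/4, 5/4); label the merged cluster ET
  updated: d(ET,I)=4, d(ET,J)=27/2, d(ET,M)=27/2, d(ET,S)=9
iteration 2: select J,S (d=5, Q=-107/2); attach at lengths (31/12, 29/12); label the merged cluster JS
  updated: d(ET,JS)=35/4, d(I,JS)=3, d(JS,M)=10
iteration 3: select ET,JS (d=35/4, Q=-61/2); attach at lengths (11/2, 13/4); label the merged cluster EJST
  updated: d(EJST,I)=-7/8, d(EJST,M)=59/8
iteration 4: select EJST,I (d=-7/8, Q=-17/2); attach at lengths (9/4, -25/8); label the merged cluster EIJST
  updated: d(EIJST,M)=41/8
iteration 5: select EIJST,M (d=41/8); attach at lengths (41/16, 41/16); label the merged cluster EIJMST
final tree: ((((E:3/4,T:5/4):11/2,(J:31/12,S:29/12):13/4):9/4,I:-25/8):41/16,M:41/16)
total length: 20

20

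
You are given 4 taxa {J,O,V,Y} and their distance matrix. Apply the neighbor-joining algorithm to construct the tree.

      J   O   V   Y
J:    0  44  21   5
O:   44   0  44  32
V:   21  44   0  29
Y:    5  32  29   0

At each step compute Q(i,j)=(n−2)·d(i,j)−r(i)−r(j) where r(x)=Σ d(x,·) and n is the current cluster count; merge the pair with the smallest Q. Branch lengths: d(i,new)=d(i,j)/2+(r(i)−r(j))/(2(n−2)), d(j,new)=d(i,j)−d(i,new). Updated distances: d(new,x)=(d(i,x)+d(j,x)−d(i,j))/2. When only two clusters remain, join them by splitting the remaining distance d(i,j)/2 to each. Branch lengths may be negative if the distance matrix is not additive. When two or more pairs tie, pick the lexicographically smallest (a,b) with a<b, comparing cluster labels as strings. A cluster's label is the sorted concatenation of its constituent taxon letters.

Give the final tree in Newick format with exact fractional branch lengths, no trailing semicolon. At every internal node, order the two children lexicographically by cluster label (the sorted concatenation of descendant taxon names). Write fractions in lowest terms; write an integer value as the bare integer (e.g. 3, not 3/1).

step 1: merge (J,Y) at d=5, Q=-126; branch lengths J→7/2, Y→3/2; new cluster JY
  updated: d(JY,O)=71/2, d(JY,V)=45/2
step 2: merge (JY,O) at d=71/2, Q=-102; branch lengths JY→7, O→57/2; new cluster JOY
  updated: d(JOY,V)=31/2
step 3: merge (JOY,V) at d=31/2; branch lengths JOY→31/4, V→31/4; new cluster JOVY
final tree: (((J:7/2,Y:3/2):7,O:57/2):31/4,V:31/4)
total length: 56

(((J:7/2,Y:3/2):7,O:57/2):31/4,V:31/4)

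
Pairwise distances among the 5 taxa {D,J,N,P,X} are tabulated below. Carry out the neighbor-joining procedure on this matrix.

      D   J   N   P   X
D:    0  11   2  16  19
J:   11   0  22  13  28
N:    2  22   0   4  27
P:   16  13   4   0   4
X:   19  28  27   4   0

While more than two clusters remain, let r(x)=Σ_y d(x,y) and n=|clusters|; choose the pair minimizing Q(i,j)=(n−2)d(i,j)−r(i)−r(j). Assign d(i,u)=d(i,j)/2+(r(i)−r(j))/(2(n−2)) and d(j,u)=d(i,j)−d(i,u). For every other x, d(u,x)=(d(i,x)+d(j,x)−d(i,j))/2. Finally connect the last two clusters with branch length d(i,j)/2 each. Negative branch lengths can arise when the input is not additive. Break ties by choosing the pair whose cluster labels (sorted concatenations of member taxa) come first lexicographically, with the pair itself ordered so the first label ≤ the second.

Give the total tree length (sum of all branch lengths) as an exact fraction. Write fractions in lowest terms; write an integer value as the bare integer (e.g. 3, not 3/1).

119/4

iteration 1: select P,X (d=4, Q=-103); attach at lengths (-29/6, 53/6); label the merged cluster PX
  updated: d(D,PX)=31/2, d(J,PX)=37/2, d(N,PX)=27/2
iteration 2: select D,N (d=2, Q=-62); attach at lengths (-5/4, 13/4); label the merged cluster DN
  updated: d(DN,J)=31/2, d(DN,PX)=27/2
iteration 3: select DN,J (d=31/2, Q=-95/2); attach at lengths (21/4, 41/4); label the merged cluster DJN
  updated: d(DJN,PX)=33/4
iteration 4: select DJN,PX (d=33/4); attach at lengths (33/8, 33/8); label the merged cluster DJNPX
final tree: (((D:-5/4,N:13/4):21/4,J:41/4):33/8,(P:-29/6,X:53/6):33/8)
total length: 119/4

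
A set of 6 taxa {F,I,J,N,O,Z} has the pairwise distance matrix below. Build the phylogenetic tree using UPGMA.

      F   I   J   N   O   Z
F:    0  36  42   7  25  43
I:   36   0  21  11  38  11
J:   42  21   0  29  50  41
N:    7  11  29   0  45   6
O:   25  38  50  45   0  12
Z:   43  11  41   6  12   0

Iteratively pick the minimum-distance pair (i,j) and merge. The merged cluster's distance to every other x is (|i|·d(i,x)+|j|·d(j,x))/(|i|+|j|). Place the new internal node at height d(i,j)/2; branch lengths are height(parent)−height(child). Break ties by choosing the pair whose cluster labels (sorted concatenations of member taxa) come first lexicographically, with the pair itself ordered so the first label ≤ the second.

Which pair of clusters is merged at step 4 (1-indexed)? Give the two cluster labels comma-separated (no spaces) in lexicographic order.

iteration 1: select N,Z (d=6); attach at lengths (3, 3); label the merged cluster NZ
  updated: d(F,NZ)=25, d(I,NZ)=11, d(J,NZ)=35, d(NZ,O)=57/2
iteration 2: select I,NZ (d=11); attach at lengths (11/2, 5/2); label the merged cluster INZ
  updated: d(F,INZ)=86/3, d(INZ,J)=91/3, d(INZ,O)=95/3
iteration 3: select F,O (d=25); attach at lengths (25/2, 25/2); label the merged cluster FO
  updated: d(FO,INZ)=181/6, d(FO,J)=46
iteration 4: select FO,INZ (d=181/6); attach at lengths (31/12, 115/12); label the merged cluster FINOZ
  updated: d(FINOZ,J)=183/5
iteration 5: select FINOZ,J (d=183/5); attach at lengths (193/60, 183/10); label the merged cluster FIJNOZ
final tree: (((F:25/2,O:25/2):31/12,(I:11/2,(N:3,Z:3):5/2):115/12):193/60,J:183/10)
total length: 4361/60

FO,INZ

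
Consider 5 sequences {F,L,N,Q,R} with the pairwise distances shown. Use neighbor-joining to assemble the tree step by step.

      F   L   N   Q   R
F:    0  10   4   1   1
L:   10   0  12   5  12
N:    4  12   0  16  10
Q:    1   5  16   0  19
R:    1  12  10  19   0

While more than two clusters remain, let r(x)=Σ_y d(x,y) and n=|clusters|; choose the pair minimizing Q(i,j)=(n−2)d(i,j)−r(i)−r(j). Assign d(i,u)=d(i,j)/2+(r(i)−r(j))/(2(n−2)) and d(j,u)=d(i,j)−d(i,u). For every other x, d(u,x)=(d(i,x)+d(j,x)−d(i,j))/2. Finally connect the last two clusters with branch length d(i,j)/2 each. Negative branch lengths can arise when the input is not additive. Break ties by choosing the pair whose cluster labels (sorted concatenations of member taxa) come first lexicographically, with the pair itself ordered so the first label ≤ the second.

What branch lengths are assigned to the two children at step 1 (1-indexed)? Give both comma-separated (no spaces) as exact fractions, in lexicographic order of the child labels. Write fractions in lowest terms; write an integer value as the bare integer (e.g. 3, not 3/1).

1. join L+Q (d=5, Q=-65) ⇒ LQ; edges |L|=13/6, |Q|=17/6
  updated: d(F,LQ)=3, d(LQ,N)=23/2, d(LQ,R)=13
2. join F+R (d=1, Q=-30) ⇒ FR; edges |F|=-7/2, |R|=9/2
  updated: d(FR,LQ)=15/2, d(FR,N)=13/2
3. join FR+LQ (d=15/2, Q=-51/2) ⇒ FLQR; edges |FR|=5/4, |LQ|=25/4
  updated: d(FLQR,N)=21/4
4. join FLQR+N (d=21/4) ⇒ FLNQR; edges |FLQR|=21/8, |N|=21/8
final tree: (((F:-7/2,R:9/2):5/4,(L:13/6,Q:17/6):25/4):21/8,N:21/8)
total length: 75/4

13/6,17/6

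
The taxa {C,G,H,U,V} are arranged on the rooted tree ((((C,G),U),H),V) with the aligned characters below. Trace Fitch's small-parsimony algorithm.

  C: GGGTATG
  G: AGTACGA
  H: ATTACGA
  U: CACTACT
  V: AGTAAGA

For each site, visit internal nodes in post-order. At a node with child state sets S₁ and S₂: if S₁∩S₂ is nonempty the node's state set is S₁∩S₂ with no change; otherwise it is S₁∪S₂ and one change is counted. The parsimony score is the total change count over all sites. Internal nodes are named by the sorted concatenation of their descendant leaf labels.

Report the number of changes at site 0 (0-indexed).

2

site 0, node CG: C={G} ∪ G={A} → {A,G} (+1)
site 0, node CGU: CG={A,G} ∪ U={C} → {A,C,G} (+1)
site 0, node CGHU: CGU={A,C,G} ∩ H={A} → {A} (+0)
site 0, node CGHUV: CGHU={A} ∩ V={A} → {A} (+0)
site 1, node CG: C={G} ∩ G={G} → {G} (+0)
site 1, node CGU: CG={G} ∪ U={A} → {A,G} (+1)
site 1, node CGHU: CGU={A,G} ∪ H={T} → {A,G,T} (+1)
site 1, node CGHUV: CGHU={A,G,T} ∩ V={G} → {G} (+0)
site 2, node CG: C={G} ∪ G={T} → {G,T} (+1)
site 2, node CGU: CG={G,T} ∪ U={C} → {C,G,T} (+1)
site 2, node CGHU: CGU={C,G,T} ∩ H={T} → {T} (+0)
site 2, node CGHUV: CGHU={T} ∩ V={T} → {T} (+0)
site 3, node CG: C={T} ∪ G={A} → {A,T} (+1)
site 3, node CGU: CG={A,T} ∩ U={T} → {T} (+0)
site 3, node CGHU: CGU={T} ∪ H={A} → {A,T} (+1)
site 3, node CGHUV: CGHU={A,T} ∩ V={A} → {A} (+0)
site 4, node CG: C={A} ∪ G={C} → {A,C} (+1)
site 4, node CGU: CG={A,C} ∩ U={A} → {A} (+0)
site 4, node CGHU: CGU={A} ∪ H={C} → {A,C} (+1)
site 4, node CGHUV: CGHU={A,C} ∩ V={A} → {A} (+0)
site 5, node CG: C={T} ∪ G={G} → {G,T} (+1)
site 5, node CGU: CG={G,T} ∪ U={C} → {C,G,T} (+1)
site 5, node CGHU: CGU={C,G,T} ∩ H={G} → {G} (+0)
site 5, node CGHUV: CGHU={G} ∩ V={G} → {G} (+0)
site 6, node CG: C={G} ∪ G={A} → {A,G} (+1)
site 6, node CGU: CG={A,G} ∪ U={T} → {A,G,T} (+1)
site 6, node CGHU: CGU={A,G,T} ∩ H={A} → {A} (+0)
site 6, node CGHUV: CGHU={A} ∩ V={A} → {A} (+0)
per-site changes: [2, 2, 2, 2, 2, 2, 2]; total = 14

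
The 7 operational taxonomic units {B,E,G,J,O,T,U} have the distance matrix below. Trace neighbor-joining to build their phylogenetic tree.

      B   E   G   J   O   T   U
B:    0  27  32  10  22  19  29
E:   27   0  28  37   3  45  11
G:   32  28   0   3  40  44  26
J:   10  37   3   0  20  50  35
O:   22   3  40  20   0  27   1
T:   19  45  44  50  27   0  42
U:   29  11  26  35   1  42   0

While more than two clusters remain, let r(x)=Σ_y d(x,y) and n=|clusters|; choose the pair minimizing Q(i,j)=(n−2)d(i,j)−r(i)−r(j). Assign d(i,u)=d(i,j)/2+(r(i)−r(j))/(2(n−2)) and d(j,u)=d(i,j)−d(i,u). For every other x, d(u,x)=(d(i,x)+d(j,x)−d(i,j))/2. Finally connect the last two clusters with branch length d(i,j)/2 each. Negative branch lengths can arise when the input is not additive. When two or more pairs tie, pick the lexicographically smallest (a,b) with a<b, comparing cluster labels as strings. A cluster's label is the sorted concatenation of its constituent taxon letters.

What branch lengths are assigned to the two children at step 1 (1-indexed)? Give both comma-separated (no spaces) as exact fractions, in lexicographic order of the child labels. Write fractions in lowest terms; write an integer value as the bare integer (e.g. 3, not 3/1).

step 1: merge (G,J) at d=3, Q=-313; branch lengths G→33/10, J→-3/10; new cluster GJ
  updated: d(B,GJ)=39/2, d(E,GJ)=31, d(GJ,O)=57/2, d(GJ,T)=91/2, d(GJ,U)=29
step 2: merge (B,T) at d=19, Q=-219; branch lengths B→7/4, T→69/4; new cluster BT
  updated: d(BT,E)=53/2, d(BT,GJ)=23, d(BT,O)=15, d(BT,U)=26
step 3: merge (BT,GJ) at d=23, Q=-133; branch lengths BT→8, GJ→15; new cluster BGJT
  updated: d(BGJT,E)=69/4, d(BGJT,O)=41/4, d(BGJT,U)=16
step 4: merge (BGJT,E) at d=69/4, Q=-161/4; branch lengths BGJT→187/16, E→89/16; new cluster BEGJT
  updated: d(BEGJT,O)=-2, d(BEGJT,U)=39/8
step 5: merge (BEGJT,O) at d=-2, Q=-31/8; branch lengths BEGJT→15/16, O→-47/16; new cluster BEGJOT
  updated: d(BEGJOT,U)=63/16
step 6: merge (BEGJOT,U) at d=63/16; branch lengths BEGJOT→63/32, U→63/32; new cluster BEGJOTU
final tree: (((((B:7/4,T:69/4):8,(G:33/10,J:-3/10):15):187/16,E:89/16):15/16,O:-47/16):63/32,U:63/32)
total length: 1027/16

33/10,-3/10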